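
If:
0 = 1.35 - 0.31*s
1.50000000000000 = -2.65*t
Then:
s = 4.35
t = -0.57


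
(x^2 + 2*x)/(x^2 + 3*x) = (x + 2)/(x + 3)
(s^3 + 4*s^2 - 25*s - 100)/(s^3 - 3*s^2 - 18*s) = (-s^3 - 4*s^2 + 25*s + 100)/(s*(-s^2 + 3*s + 18))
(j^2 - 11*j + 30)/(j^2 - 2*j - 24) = (j - 5)/(j + 4)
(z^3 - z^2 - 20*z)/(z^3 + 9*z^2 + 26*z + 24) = z*(z - 5)/(z^2 + 5*z + 6)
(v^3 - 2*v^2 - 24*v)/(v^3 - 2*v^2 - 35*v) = (-v^2 + 2*v + 24)/(-v^2 + 2*v + 35)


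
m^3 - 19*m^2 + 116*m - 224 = (m - 8)*(m - 7)*(m - 4)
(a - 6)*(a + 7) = a^2 + a - 42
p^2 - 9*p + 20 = (p - 5)*(p - 4)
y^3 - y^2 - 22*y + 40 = (y - 4)*(y - 2)*(y + 5)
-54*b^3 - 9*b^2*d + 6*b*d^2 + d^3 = (-3*b + d)*(3*b + d)*(6*b + d)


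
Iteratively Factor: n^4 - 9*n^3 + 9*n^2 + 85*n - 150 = (n + 3)*(n^3 - 12*n^2 + 45*n - 50) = (n - 2)*(n + 3)*(n^2 - 10*n + 25) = (n - 5)*(n - 2)*(n + 3)*(n - 5)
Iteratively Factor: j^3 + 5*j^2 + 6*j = (j + 3)*(j^2 + 2*j) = (j + 2)*(j + 3)*(j)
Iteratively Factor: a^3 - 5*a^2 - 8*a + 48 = (a - 4)*(a^2 - a - 12) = (a - 4)*(a + 3)*(a - 4)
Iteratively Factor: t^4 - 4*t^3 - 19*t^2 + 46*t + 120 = (t - 5)*(t^3 + t^2 - 14*t - 24) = (t - 5)*(t + 2)*(t^2 - t - 12) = (t - 5)*(t - 4)*(t + 2)*(t + 3)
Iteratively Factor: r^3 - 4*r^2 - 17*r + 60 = (r - 3)*(r^2 - r - 20) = (r - 5)*(r - 3)*(r + 4)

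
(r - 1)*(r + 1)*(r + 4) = r^3 + 4*r^2 - r - 4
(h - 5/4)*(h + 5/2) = h^2 + 5*h/4 - 25/8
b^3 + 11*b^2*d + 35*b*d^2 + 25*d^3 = (b + d)*(b + 5*d)^2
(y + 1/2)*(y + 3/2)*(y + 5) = y^3 + 7*y^2 + 43*y/4 + 15/4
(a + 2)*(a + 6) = a^2 + 8*a + 12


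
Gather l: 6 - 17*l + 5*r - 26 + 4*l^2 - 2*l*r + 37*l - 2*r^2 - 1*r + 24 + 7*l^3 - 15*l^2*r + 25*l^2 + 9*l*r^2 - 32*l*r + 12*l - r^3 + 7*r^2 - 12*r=7*l^3 + l^2*(29 - 15*r) + l*(9*r^2 - 34*r + 32) - r^3 + 5*r^2 - 8*r + 4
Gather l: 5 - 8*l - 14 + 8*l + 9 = 0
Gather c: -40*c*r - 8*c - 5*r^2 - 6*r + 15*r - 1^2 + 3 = c*(-40*r - 8) - 5*r^2 + 9*r + 2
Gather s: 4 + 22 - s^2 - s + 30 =-s^2 - s + 56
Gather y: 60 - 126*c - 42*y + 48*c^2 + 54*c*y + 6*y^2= 48*c^2 - 126*c + 6*y^2 + y*(54*c - 42) + 60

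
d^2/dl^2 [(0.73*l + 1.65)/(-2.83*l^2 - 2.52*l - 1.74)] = (-(0.73*l + 1.65)*(5.66*l + 2.52)*(11.32*l + 5.04) + (12.3954*l + 13.0182)*(2.83*l^2 + 2.52*l + 1.74))/(2.83*l^2 + 2.52*l + 1.74)^3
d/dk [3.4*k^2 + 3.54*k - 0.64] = 6.8*k + 3.54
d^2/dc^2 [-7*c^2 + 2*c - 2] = -14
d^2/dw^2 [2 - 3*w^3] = -18*w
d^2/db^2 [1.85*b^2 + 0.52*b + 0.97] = 3.70000000000000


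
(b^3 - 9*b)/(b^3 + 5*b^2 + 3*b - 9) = b*(b - 3)/(b^2 + 2*b - 3)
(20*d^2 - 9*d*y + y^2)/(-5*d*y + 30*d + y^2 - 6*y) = (-4*d + y)/(y - 6)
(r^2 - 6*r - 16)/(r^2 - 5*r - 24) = (r + 2)/(r + 3)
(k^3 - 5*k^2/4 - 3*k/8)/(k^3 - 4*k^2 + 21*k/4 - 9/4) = k*(4*k + 1)/(2*(2*k^2 - 5*k + 3))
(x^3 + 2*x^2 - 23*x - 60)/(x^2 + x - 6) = (x^2 - x - 20)/(x - 2)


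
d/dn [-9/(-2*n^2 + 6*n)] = 9*(3 - 2*n)/(2*n^2*(n - 3)^2)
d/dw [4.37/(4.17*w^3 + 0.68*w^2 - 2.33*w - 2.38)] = (-54.6687*w^2 - 5.9432*w + 10.1821)/(4.17*w^3 + 0.68*w^2 - 2.33*w - 2.38)^2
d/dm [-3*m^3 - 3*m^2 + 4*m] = -9*m^2 - 6*m + 4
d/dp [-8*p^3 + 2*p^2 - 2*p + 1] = -24*p^2 + 4*p - 2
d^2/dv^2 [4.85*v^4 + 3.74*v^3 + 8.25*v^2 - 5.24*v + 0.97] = 58.2*v^2 + 22.44*v + 16.5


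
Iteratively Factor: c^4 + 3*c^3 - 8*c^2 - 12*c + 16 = (c - 2)*(c^3 + 5*c^2 + 2*c - 8) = (c - 2)*(c + 2)*(c^2 + 3*c - 4) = (c - 2)*(c + 2)*(c + 4)*(c - 1)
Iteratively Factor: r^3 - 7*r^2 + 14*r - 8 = (r - 2)*(r^2 - 5*r + 4) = (r - 4)*(r - 2)*(r - 1)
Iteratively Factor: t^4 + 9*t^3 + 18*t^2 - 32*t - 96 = (t + 4)*(t^3 + 5*t^2 - 2*t - 24) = (t + 4)^2*(t^2 + t - 6) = (t - 2)*(t + 4)^2*(t + 3)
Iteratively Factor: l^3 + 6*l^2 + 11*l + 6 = (l + 3)*(l^2 + 3*l + 2) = (l + 1)*(l + 3)*(l + 2)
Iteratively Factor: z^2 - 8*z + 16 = (z - 4)*(z - 4)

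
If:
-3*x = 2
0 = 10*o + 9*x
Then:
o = 3/5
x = -2/3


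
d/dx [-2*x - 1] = -2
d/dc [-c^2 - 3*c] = -2*c - 3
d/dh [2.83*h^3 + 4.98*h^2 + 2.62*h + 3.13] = 8.49*h^2 + 9.96*h + 2.62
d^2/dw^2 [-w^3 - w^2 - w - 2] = -6*w - 2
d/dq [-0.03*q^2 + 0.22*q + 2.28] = 0.22 - 0.06*q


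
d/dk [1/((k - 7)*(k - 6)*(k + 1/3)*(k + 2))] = 6*(-6*k^3 + 48*k^2 - 37*k - 134)/(9*k^8 - 192*k^7 + 1246*k^6 - 760*k^5 - 15279*k^4 + 14456*k^3 + 78040*k^2 + 45024*k + 7056)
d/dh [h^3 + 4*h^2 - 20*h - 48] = 3*h^2 + 8*h - 20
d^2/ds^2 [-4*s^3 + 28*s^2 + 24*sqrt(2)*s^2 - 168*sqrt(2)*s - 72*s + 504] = -24*s + 56 + 48*sqrt(2)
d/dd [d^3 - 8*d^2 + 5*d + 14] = 3*d^2 - 16*d + 5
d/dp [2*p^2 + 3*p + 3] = 4*p + 3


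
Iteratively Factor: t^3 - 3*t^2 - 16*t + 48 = (t - 3)*(t^2 - 16) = (t - 4)*(t - 3)*(t + 4)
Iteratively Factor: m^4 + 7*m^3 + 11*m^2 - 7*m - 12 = (m + 4)*(m^3 + 3*m^2 - m - 3) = (m - 1)*(m + 4)*(m^2 + 4*m + 3) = (m - 1)*(m + 1)*(m + 4)*(m + 3)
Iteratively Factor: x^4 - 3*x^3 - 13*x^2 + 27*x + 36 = (x - 3)*(x^3 - 13*x - 12) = (x - 4)*(x - 3)*(x^2 + 4*x + 3) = (x - 4)*(x - 3)*(x + 1)*(x + 3)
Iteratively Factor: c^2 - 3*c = (c - 3)*(c)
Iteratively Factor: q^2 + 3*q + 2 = (q + 1)*(q + 2)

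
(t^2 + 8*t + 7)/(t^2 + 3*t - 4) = (t^2 + 8*t + 7)/(t^2 + 3*t - 4)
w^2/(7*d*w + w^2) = w/(7*d + w)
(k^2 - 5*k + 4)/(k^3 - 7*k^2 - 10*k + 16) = (k - 4)/(k^2 - 6*k - 16)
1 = 1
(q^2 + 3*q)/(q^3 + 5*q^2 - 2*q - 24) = q/(q^2 + 2*q - 8)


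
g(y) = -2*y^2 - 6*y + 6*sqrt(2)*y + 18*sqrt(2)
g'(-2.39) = 12.05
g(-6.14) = -65.20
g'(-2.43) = 12.21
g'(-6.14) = 27.05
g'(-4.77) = 21.57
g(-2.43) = 7.61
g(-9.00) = -158.91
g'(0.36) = 1.05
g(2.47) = 19.39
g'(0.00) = 2.49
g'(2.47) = -7.39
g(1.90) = 22.96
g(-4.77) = -31.90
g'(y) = -4*y - 6 + 6*sqrt(2)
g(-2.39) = 8.09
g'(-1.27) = 7.57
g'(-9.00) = 38.49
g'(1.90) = -5.11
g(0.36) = 26.09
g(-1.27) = 19.07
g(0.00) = 25.46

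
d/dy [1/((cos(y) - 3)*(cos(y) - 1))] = 2*(cos(y) - 2)*sin(y)/((cos(y) - 3)^2*(cos(y) - 1)^2)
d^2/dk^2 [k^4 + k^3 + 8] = 6*k*(2*k + 1)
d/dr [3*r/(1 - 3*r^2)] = 3*(3*r^2 + 1)/(3*r^2 - 1)^2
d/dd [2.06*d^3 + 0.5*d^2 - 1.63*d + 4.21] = 6.18*d^2 + 1.0*d - 1.63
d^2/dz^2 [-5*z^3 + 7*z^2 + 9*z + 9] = 14 - 30*z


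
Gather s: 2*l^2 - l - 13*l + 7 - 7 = 2*l^2 - 14*l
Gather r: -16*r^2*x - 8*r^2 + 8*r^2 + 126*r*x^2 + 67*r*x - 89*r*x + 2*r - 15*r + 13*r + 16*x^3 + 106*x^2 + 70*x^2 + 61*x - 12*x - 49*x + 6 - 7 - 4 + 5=-16*r^2*x + r*(126*x^2 - 22*x) + 16*x^3 + 176*x^2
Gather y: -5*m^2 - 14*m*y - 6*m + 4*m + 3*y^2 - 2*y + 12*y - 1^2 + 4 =-5*m^2 - 2*m + 3*y^2 + y*(10 - 14*m) + 3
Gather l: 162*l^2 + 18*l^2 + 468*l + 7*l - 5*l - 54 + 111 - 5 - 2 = 180*l^2 + 470*l + 50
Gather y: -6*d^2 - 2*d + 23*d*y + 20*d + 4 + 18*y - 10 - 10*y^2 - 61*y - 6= -6*d^2 + 18*d - 10*y^2 + y*(23*d - 43) - 12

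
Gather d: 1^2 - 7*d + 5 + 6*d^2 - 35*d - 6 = 6*d^2 - 42*d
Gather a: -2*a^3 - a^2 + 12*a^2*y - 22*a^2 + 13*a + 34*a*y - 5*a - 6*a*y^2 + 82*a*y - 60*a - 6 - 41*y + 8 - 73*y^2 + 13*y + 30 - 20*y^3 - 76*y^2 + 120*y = -2*a^3 + a^2*(12*y - 23) + a*(-6*y^2 + 116*y - 52) - 20*y^3 - 149*y^2 + 92*y + 32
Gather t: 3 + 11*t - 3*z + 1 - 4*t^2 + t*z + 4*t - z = -4*t^2 + t*(z + 15) - 4*z + 4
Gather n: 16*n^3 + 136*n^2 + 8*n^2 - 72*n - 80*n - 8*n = 16*n^3 + 144*n^2 - 160*n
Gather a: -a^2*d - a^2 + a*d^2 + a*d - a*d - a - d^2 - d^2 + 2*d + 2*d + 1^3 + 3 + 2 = a^2*(-d - 1) + a*(d^2 - 1) - 2*d^2 + 4*d + 6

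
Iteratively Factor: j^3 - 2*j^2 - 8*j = (j)*(j^2 - 2*j - 8) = j*(j - 4)*(j + 2)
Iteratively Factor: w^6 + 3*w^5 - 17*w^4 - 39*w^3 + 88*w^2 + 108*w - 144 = (w + 3)*(w^5 - 17*w^3 + 12*w^2 + 52*w - 48) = (w + 2)*(w + 3)*(w^4 - 2*w^3 - 13*w^2 + 38*w - 24) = (w - 2)*(w + 2)*(w + 3)*(w^3 - 13*w + 12) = (w - 2)*(w - 1)*(w + 2)*(w + 3)*(w^2 + w - 12) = (w - 3)*(w - 2)*(w - 1)*(w + 2)*(w + 3)*(w + 4)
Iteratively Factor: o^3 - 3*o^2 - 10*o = (o + 2)*(o^2 - 5*o) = o*(o + 2)*(o - 5)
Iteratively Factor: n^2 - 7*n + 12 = (n - 3)*(n - 4)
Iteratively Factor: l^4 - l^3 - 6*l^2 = (l)*(l^3 - l^2 - 6*l) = l*(l - 3)*(l^2 + 2*l) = l^2*(l - 3)*(l + 2)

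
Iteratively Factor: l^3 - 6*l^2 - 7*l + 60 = (l - 4)*(l^2 - 2*l - 15) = (l - 4)*(l + 3)*(l - 5)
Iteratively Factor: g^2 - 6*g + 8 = (g - 4)*(g - 2)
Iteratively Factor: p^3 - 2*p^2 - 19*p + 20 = (p - 5)*(p^2 + 3*p - 4) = (p - 5)*(p + 4)*(p - 1)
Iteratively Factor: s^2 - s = (s)*(s - 1)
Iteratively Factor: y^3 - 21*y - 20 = (y - 5)*(y^2 + 5*y + 4) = (y - 5)*(y + 4)*(y + 1)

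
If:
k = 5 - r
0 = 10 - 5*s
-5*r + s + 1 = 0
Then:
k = 22/5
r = 3/5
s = 2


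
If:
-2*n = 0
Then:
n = 0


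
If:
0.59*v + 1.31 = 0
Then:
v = -2.22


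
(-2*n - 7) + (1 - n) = -3*n - 6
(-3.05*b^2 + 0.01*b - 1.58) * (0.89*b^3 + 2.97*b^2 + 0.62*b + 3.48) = -2.7145*b^5 - 9.0496*b^4 - 3.2675*b^3 - 15.3004*b^2 - 0.9448*b - 5.4984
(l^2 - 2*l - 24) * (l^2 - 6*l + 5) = l^4 - 8*l^3 - 7*l^2 + 134*l - 120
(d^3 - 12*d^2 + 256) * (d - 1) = d^4 - 13*d^3 + 12*d^2 + 256*d - 256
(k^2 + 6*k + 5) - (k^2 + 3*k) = 3*k + 5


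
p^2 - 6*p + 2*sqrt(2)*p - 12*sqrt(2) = (p - 6)*(p + 2*sqrt(2))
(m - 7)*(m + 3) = m^2 - 4*m - 21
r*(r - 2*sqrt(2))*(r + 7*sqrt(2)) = r^3 + 5*sqrt(2)*r^2 - 28*r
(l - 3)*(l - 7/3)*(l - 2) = l^3 - 22*l^2/3 + 53*l/3 - 14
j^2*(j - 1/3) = j^3 - j^2/3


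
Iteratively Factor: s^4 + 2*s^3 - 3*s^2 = (s - 1)*(s^3 + 3*s^2) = (s - 1)*(s + 3)*(s^2) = s*(s - 1)*(s + 3)*(s)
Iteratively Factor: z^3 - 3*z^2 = (z - 3)*(z^2) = z*(z - 3)*(z)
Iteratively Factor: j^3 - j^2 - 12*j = (j)*(j^2 - j - 12) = j*(j + 3)*(j - 4)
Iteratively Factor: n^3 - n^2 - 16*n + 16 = (n - 1)*(n^2 - 16) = (n - 1)*(n + 4)*(n - 4)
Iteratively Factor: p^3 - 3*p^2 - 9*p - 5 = (p + 1)*(p^2 - 4*p - 5) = (p + 1)^2*(p - 5)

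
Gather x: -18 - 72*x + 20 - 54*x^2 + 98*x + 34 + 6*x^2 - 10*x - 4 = -48*x^2 + 16*x + 32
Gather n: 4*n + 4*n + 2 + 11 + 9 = 8*n + 22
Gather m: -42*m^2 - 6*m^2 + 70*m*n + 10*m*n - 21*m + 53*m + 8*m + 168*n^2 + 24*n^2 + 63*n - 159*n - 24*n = -48*m^2 + m*(80*n + 40) + 192*n^2 - 120*n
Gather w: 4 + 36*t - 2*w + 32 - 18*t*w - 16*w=36*t + w*(-18*t - 18) + 36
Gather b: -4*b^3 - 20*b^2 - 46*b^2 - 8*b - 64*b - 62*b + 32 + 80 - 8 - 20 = -4*b^3 - 66*b^2 - 134*b + 84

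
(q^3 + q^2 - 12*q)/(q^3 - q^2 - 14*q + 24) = q/(q - 2)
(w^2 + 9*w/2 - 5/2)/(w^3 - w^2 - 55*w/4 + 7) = 2*(w + 5)/(2*w^2 - w - 28)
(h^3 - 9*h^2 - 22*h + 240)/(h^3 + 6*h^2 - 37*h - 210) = (h - 8)/(h + 7)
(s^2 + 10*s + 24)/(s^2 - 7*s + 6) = (s^2 + 10*s + 24)/(s^2 - 7*s + 6)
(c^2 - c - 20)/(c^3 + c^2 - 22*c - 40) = 1/(c + 2)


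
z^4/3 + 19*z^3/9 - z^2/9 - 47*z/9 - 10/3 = (z/3 + 1/3)*(z - 5/3)*(z + 1)*(z + 6)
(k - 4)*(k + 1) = k^2 - 3*k - 4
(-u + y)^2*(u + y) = u^3 - u^2*y - u*y^2 + y^3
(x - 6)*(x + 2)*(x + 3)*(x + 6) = x^4 + 5*x^3 - 30*x^2 - 180*x - 216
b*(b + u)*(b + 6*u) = b^3 + 7*b^2*u + 6*b*u^2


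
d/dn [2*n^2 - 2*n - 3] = 4*n - 2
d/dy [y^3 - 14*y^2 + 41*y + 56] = 3*y^2 - 28*y + 41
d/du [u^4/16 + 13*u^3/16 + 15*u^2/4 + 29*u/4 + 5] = u^3/4 + 39*u^2/16 + 15*u/2 + 29/4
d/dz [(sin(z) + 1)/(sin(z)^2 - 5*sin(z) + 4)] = (-2*sin(z) + cos(z)^2 + 8)*cos(z)/(sin(z)^2 - 5*sin(z) + 4)^2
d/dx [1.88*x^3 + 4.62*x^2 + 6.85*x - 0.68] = 5.64*x^2 + 9.24*x + 6.85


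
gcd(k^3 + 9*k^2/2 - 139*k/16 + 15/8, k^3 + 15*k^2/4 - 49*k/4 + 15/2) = k^2 + 19*k/4 - 15/2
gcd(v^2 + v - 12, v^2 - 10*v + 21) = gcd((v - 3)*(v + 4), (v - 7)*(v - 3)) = v - 3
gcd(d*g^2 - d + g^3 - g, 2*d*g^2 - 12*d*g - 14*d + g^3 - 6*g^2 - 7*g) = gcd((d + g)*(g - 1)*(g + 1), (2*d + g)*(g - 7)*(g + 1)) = g + 1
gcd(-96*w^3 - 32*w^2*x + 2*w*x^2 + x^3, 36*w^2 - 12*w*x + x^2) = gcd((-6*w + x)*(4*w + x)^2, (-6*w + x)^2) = -6*w + x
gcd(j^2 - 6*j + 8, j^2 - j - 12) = j - 4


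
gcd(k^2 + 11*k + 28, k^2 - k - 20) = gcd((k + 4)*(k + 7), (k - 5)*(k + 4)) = k + 4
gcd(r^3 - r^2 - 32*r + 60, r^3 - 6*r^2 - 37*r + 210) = r^2 + r - 30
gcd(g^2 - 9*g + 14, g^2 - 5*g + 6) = g - 2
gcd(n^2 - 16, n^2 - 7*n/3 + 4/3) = 1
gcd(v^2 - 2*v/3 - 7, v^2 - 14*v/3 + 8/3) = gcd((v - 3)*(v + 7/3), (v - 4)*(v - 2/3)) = 1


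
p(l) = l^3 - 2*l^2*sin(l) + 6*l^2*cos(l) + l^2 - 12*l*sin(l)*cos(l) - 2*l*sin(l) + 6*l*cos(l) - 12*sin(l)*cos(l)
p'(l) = -6*l^2*sin(l) - 2*l^2*cos(l) + 3*l^2 + 12*l*sin(l)^2 - 10*l*sin(l) - 12*l*cos(l)^2 + 10*l*cos(l) + 2*l + 12*sin(l)^2 - 12*sin(l)*cos(l) - 2*sin(l) - 12*cos(l)^2 + 6*cos(l)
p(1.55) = -1.92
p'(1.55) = 9.07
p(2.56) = -12.76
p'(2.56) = -38.86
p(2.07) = -0.77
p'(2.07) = -9.19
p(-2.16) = -3.17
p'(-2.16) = 19.64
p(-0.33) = 1.14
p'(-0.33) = -0.87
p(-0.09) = 0.48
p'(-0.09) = -4.66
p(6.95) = 529.80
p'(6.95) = -109.49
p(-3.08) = -55.78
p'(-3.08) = 91.75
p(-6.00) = -7.84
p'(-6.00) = -21.72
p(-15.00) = -3751.09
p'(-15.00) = 1897.89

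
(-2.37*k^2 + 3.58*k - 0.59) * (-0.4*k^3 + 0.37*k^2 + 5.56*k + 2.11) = 0.948*k^5 - 2.3089*k^4 - 11.6166*k^3 + 14.6858*k^2 + 4.2734*k - 1.2449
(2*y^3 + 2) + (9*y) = 2*y^3 + 9*y + 2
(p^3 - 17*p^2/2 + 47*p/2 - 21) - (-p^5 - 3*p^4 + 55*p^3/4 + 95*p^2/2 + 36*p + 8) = p^5 + 3*p^4 - 51*p^3/4 - 56*p^2 - 25*p/2 - 29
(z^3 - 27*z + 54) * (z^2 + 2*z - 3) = z^5 + 2*z^4 - 30*z^3 + 189*z - 162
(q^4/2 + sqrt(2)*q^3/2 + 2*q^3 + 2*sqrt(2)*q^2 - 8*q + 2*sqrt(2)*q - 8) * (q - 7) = q^5/2 - 3*q^4/2 + sqrt(2)*q^4/2 - 14*q^3 - 3*sqrt(2)*q^3/2 - 12*sqrt(2)*q^2 - 8*q^2 - 14*sqrt(2)*q + 48*q + 56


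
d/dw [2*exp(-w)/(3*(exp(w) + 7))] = 2*(-2*exp(w) - 7)*exp(-w)/(3*(exp(2*w) + 14*exp(w) + 49))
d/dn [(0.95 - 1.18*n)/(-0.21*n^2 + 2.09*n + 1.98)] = (-0.2478*n^2 + 0.399*n - 4.3219)/(0.0441*n^4 - 0.8778*n^3 + 3.5365*n^2 + 8.2764*n + 3.9204)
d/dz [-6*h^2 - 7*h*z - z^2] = -7*h - 2*z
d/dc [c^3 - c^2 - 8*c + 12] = 3*c^2 - 2*c - 8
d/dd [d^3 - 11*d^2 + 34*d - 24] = 3*d^2 - 22*d + 34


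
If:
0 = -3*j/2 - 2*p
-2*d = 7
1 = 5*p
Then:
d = -7/2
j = -4/15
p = 1/5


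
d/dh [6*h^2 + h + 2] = 12*h + 1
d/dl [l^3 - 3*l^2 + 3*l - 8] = 3*l^2 - 6*l + 3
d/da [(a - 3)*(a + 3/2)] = 2*a - 3/2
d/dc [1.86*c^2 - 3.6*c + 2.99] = 3.72*c - 3.6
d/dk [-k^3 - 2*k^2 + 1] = k*(-3*k - 4)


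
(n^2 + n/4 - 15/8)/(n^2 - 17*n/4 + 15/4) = (n + 3/2)/(n - 3)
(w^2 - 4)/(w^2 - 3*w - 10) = (w - 2)/(w - 5)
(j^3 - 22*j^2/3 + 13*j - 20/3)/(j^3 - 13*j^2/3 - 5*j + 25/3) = (3*j - 4)/(3*j + 5)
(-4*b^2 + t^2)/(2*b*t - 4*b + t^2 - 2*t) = (-2*b + t)/(t - 2)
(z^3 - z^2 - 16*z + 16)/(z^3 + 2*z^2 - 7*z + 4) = (z - 4)/(z - 1)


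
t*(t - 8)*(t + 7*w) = t^3 + 7*t^2*w - 8*t^2 - 56*t*w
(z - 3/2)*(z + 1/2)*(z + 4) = z^3 + 3*z^2 - 19*z/4 - 3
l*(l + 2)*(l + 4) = l^3 + 6*l^2 + 8*l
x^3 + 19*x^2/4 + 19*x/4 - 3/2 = (x - 1/4)*(x + 2)*(x + 3)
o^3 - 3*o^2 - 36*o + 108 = (o - 6)*(o - 3)*(o + 6)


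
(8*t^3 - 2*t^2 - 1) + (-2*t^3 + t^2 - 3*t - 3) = 6*t^3 - t^2 - 3*t - 4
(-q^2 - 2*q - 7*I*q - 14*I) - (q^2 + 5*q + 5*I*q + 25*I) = -2*q^2 - 7*q - 12*I*q - 39*I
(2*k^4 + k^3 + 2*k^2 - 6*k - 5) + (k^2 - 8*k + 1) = 2*k^4 + k^3 + 3*k^2 - 14*k - 4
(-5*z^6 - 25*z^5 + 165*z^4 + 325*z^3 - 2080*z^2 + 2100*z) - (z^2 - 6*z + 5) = -5*z^6 - 25*z^5 + 165*z^4 + 325*z^3 - 2081*z^2 + 2106*z - 5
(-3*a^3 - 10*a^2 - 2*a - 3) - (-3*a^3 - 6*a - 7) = -10*a^2 + 4*a + 4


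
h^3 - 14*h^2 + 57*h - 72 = (h - 8)*(h - 3)^2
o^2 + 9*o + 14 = (o + 2)*(o + 7)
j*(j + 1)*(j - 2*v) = j^3 - 2*j^2*v + j^2 - 2*j*v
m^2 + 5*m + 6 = (m + 2)*(m + 3)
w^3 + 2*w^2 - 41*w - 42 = (w - 6)*(w + 1)*(w + 7)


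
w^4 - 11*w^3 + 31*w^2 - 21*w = w*(w - 7)*(w - 3)*(w - 1)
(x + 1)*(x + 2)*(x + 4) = x^3 + 7*x^2 + 14*x + 8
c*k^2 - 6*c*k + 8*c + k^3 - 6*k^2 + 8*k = (c + k)*(k - 4)*(k - 2)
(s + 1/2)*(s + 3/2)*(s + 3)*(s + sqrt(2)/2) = s^4 + sqrt(2)*s^3/2 + 5*s^3 + 5*sqrt(2)*s^2/2 + 27*s^2/4 + 9*s/4 + 27*sqrt(2)*s/8 + 9*sqrt(2)/8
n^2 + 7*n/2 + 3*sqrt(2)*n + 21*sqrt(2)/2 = (n + 7/2)*(n + 3*sqrt(2))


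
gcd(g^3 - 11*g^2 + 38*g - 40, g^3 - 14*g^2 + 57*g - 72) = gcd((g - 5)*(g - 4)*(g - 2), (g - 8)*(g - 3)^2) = 1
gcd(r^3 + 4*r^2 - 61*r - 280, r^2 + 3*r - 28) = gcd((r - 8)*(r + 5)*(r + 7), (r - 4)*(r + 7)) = r + 7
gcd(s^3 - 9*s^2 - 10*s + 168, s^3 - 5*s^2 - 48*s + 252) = s - 6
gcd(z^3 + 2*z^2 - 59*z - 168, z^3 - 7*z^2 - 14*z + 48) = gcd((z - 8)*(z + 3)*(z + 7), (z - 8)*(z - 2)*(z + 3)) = z^2 - 5*z - 24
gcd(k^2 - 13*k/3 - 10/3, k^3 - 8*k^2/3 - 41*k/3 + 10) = k - 5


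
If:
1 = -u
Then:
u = -1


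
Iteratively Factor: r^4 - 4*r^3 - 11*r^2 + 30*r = (r + 3)*(r^3 - 7*r^2 + 10*r) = r*(r + 3)*(r^2 - 7*r + 10) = r*(r - 5)*(r + 3)*(r - 2)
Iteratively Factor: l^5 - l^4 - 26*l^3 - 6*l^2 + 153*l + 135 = (l + 1)*(l^4 - 2*l^3 - 24*l^2 + 18*l + 135) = (l - 3)*(l + 1)*(l^3 + l^2 - 21*l - 45) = (l - 5)*(l - 3)*(l + 1)*(l^2 + 6*l + 9) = (l - 5)*(l - 3)*(l + 1)*(l + 3)*(l + 3)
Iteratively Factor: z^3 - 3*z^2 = (z)*(z^2 - 3*z) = z*(z - 3)*(z)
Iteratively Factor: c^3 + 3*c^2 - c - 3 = (c + 1)*(c^2 + 2*c - 3) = (c - 1)*(c + 1)*(c + 3)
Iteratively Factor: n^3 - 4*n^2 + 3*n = (n)*(n^2 - 4*n + 3) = n*(n - 3)*(n - 1)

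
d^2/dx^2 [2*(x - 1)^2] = 4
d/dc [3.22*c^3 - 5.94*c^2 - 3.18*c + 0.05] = 9.66*c^2 - 11.88*c - 3.18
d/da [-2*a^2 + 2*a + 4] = 2 - 4*a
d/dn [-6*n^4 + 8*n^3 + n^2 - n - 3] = -24*n^3 + 24*n^2 + 2*n - 1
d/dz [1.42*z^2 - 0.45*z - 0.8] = 2.84*z - 0.45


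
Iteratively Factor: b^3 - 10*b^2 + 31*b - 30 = (b - 3)*(b^2 - 7*b + 10) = (b - 5)*(b - 3)*(b - 2)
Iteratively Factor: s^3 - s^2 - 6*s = (s + 2)*(s^2 - 3*s) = (s - 3)*(s + 2)*(s)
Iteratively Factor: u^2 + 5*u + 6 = (u + 3)*(u + 2)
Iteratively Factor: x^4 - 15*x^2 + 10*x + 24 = (x + 1)*(x^3 - x^2 - 14*x + 24) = (x - 2)*(x + 1)*(x^2 + x - 12) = (x - 3)*(x - 2)*(x + 1)*(x + 4)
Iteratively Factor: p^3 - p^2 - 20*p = (p - 5)*(p^2 + 4*p) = (p - 5)*(p + 4)*(p)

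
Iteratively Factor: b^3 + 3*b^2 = (b)*(b^2 + 3*b) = b*(b + 3)*(b)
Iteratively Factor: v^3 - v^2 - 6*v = (v + 2)*(v^2 - 3*v) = v*(v + 2)*(v - 3)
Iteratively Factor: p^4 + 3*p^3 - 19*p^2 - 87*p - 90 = (p + 3)*(p^3 - 19*p - 30) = (p + 3)^2*(p^2 - 3*p - 10) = (p + 2)*(p + 3)^2*(p - 5)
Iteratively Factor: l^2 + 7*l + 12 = (l + 3)*(l + 4)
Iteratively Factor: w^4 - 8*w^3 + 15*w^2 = (w - 5)*(w^3 - 3*w^2) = w*(w - 5)*(w^2 - 3*w) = w^2*(w - 5)*(w - 3)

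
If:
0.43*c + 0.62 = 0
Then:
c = -1.44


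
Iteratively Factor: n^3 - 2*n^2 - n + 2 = (n - 2)*(n^2 - 1) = (n - 2)*(n + 1)*(n - 1)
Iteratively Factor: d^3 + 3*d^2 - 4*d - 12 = (d + 2)*(d^2 + d - 6) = (d - 2)*(d + 2)*(d + 3)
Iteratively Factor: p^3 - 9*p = (p)*(p^2 - 9) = p*(p - 3)*(p + 3)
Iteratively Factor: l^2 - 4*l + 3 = (l - 3)*(l - 1)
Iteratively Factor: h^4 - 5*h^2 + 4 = (h + 1)*(h^3 - h^2 - 4*h + 4) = (h - 2)*(h + 1)*(h^2 + h - 2) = (h - 2)*(h - 1)*(h + 1)*(h + 2)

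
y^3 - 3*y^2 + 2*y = y*(y - 2)*(y - 1)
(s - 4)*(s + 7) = s^2 + 3*s - 28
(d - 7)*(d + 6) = d^2 - d - 42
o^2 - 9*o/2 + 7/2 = (o - 7/2)*(o - 1)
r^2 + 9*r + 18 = (r + 3)*(r + 6)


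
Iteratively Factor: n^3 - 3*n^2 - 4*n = (n)*(n^2 - 3*n - 4) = n*(n - 4)*(n + 1)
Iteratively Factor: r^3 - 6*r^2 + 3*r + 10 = (r - 2)*(r^2 - 4*r - 5) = (r - 5)*(r - 2)*(r + 1)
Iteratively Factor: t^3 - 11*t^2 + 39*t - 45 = (t - 3)*(t^2 - 8*t + 15) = (t - 5)*(t - 3)*(t - 3)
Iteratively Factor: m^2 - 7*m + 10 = (m - 2)*(m - 5)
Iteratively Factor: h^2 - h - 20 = (h - 5)*(h + 4)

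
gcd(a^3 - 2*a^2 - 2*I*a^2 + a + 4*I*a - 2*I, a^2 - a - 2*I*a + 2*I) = a^2 + a*(-1 - 2*I) + 2*I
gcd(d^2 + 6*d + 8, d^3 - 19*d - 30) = d + 2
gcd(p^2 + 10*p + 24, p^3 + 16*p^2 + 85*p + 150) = p + 6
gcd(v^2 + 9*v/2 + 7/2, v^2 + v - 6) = 1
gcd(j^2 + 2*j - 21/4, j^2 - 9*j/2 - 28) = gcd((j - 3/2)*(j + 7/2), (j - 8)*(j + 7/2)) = j + 7/2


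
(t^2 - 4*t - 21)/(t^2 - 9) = (t - 7)/(t - 3)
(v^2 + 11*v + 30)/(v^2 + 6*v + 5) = (v + 6)/(v + 1)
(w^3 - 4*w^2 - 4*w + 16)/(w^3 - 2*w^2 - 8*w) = (w - 2)/w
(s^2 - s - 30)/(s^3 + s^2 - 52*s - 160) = (s - 6)/(s^2 - 4*s - 32)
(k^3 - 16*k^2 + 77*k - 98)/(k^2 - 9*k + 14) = k - 7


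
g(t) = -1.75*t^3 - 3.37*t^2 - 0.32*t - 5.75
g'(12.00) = -837.20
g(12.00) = -3518.87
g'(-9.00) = -364.91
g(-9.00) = 999.91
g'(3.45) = -86.06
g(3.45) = -118.83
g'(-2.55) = -17.27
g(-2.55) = 2.17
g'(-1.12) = 0.64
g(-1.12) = -7.16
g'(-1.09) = 0.79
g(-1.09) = -7.14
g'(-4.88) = -92.45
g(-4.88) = 118.93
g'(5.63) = -204.67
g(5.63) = -426.66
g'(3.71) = -97.59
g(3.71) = -142.69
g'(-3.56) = -42.86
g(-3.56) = 31.64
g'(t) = -5.25*t^2 - 6.74*t - 0.32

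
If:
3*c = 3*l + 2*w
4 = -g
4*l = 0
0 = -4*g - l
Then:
No Solution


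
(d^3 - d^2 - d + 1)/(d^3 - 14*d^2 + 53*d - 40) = (d^2 - 1)/(d^2 - 13*d + 40)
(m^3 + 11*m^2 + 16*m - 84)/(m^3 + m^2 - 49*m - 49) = (m^2 + 4*m - 12)/(m^2 - 6*m - 7)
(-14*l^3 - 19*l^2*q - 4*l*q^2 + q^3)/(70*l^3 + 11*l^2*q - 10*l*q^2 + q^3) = (l + q)/(-5*l + q)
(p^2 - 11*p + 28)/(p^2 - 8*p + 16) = (p - 7)/(p - 4)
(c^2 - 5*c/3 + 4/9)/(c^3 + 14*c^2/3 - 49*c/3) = (9*c^2 - 15*c + 4)/(3*c*(3*c^2 + 14*c - 49))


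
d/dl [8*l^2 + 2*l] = 16*l + 2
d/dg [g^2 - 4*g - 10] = 2*g - 4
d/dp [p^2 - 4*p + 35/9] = 2*p - 4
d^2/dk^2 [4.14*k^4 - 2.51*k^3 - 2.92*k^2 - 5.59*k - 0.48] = 49.68*k^2 - 15.06*k - 5.84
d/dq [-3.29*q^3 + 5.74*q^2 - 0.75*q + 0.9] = -9.87*q^2 + 11.48*q - 0.75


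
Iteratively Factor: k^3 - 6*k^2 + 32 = (k - 4)*(k^2 - 2*k - 8) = (k - 4)*(k + 2)*(k - 4)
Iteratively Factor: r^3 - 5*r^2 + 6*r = (r - 2)*(r^2 - 3*r) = r*(r - 2)*(r - 3)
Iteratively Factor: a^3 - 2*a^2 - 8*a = (a - 4)*(a^2 + 2*a) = a*(a - 4)*(a + 2)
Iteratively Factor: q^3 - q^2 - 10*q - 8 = (q + 1)*(q^2 - 2*q - 8) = (q + 1)*(q + 2)*(q - 4)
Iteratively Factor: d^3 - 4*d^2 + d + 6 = (d - 2)*(d^2 - 2*d - 3) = (d - 3)*(d - 2)*(d + 1)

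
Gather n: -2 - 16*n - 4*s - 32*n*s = n*(-32*s - 16) - 4*s - 2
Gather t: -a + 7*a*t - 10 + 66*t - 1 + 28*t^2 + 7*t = -a + 28*t^2 + t*(7*a + 73) - 11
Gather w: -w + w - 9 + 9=0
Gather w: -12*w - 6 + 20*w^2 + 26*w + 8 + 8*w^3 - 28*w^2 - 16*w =8*w^3 - 8*w^2 - 2*w + 2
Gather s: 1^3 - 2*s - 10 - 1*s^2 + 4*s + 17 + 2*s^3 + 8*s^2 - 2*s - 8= 2*s^3 + 7*s^2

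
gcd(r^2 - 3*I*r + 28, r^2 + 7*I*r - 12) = r + 4*I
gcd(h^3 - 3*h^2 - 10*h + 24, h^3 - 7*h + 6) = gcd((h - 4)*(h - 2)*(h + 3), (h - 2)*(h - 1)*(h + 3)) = h^2 + h - 6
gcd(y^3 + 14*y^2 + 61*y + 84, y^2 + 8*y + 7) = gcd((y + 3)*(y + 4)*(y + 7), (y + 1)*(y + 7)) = y + 7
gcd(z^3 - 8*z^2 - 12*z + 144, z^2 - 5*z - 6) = z - 6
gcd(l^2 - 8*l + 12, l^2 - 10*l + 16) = l - 2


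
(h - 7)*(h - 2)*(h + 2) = h^3 - 7*h^2 - 4*h + 28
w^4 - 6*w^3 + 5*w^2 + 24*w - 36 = (w - 3)^2*(w - 2)*(w + 2)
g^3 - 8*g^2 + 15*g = g*(g - 5)*(g - 3)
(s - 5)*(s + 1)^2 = s^3 - 3*s^2 - 9*s - 5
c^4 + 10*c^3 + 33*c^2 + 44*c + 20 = (c + 1)*(c + 2)^2*(c + 5)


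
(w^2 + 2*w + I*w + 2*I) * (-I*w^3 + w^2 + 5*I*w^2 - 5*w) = -I*w^5 + 2*w^4 + 3*I*w^4 - 6*w^3 + 11*I*w^3 - 20*w^2 - 3*I*w^2 - 10*I*w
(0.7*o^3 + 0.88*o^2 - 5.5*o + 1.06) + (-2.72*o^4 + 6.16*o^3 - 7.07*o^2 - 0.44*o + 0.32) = -2.72*o^4 + 6.86*o^3 - 6.19*o^2 - 5.94*o + 1.38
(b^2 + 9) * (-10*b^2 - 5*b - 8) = -10*b^4 - 5*b^3 - 98*b^2 - 45*b - 72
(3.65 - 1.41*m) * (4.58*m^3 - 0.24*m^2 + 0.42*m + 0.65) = -6.4578*m^4 + 17.0554*m^3 - 1.4682*m^2 + 0.6165*m + 2.3725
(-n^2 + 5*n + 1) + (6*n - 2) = -n^2 + 11*n - 1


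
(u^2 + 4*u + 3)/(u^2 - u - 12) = (u + 1)/(u - 4)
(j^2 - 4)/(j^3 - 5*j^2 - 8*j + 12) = (j - 2)/(j^2 - 7*j + 6)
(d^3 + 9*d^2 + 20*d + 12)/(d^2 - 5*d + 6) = (d^3 + 9*d^2 + 20*d + 12)/(d^2 - 5*d + 6)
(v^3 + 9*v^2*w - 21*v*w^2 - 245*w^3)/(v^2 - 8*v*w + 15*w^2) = (v^2 + 14*v*w + 49*w^2)/(v - 3*w)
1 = 1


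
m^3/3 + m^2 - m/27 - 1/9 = (m/3 + 1)*(m - 1/3)*(m + 1/3)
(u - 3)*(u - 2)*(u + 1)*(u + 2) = u^4 - 2*u^3 - 7*u^2 + 8*u + 12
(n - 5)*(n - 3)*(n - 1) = n^3 - 9*n^2 + 23*n - 15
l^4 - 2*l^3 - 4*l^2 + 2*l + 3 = (l - 3)*(l - 1)*(l + 1)^2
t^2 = t^2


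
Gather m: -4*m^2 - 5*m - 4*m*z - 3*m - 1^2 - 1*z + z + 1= -4*m^2 + m*(-4*z - 8)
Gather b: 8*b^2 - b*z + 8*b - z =8*b^2 + b*(8 - z) - z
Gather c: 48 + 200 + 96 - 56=288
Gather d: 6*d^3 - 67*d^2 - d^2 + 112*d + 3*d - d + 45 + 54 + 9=6*d^3 - 68*d^2 + 114*d + 108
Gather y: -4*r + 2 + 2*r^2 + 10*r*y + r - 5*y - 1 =2*r^2 - 3*r + y*(10*r - 5) + 1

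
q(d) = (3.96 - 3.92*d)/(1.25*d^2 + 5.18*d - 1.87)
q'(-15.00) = 0.03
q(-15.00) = 0.31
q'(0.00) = -3.77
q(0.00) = -2.12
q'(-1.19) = 0.14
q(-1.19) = -1.38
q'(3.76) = 0.02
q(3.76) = -0.31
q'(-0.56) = -0.32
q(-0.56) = -1.41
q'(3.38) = 0.01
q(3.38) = -0.31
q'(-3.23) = 2.26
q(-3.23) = -2.99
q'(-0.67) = -0.19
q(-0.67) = -1.38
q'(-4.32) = 143.12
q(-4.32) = -22.72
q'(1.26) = -0.41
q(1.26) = -0.15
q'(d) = (3.96 - 3.92*d)*(-2.5*d - 5.18)/(1.25*d^2 + 5.18*d - 1.87)^2 - 3.92/(1.25*d^2 + 5.18*d - 1.87)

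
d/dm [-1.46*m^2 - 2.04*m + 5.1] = -2.92*m - 2.04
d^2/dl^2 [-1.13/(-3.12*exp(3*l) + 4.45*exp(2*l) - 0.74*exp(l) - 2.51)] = ((-31.7304*exp(2*l) + 20.114*exp(l) - 0.8362)*(3.12*exp(3*l) - 4.45*exp(2*l) + 0.74*exp(l) + 2.51) + 1.13*(9.36*exp(2*l) - 8.9*exp(l) + 0.74)*(18.72*exp(2*l) - 17.8*exp(l) + 1.48)*exp(l))*exp(l)/(3.12*exp(3*l) - 4.45*exp(2*l) + 0.74*exp(l) + 2.51)^3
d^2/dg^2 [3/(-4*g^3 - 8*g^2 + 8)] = 3*(-g^2*(3*g + 4)^2 + (3*g + 2)*(g^3 + 2*g^2 - 2))/(2*(g^3 + 2*g^2 - 2)^3)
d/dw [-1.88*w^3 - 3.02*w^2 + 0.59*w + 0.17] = -5.64*w^2 - 6.04*w + 0.59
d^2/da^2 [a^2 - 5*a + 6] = 2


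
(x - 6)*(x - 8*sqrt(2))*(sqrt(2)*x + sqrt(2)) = sqrt(2)*x^3 - 16*x^2 - 5*sqrt(2)*x^2 - 6*sqrt(2)*x + 80*x + 96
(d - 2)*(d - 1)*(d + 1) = d^3 - 2*d^2 - d + 2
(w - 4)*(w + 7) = w^2 + 3*w - 28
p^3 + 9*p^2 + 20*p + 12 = (p + 1)*(p + 2)*(p + 6)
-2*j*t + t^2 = t*(-2*j + t)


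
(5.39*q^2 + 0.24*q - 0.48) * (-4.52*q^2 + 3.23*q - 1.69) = -24.3628*q^4 + 16.3249*q^3 - 6.1643*q^2 - 1.956*q + 0.8112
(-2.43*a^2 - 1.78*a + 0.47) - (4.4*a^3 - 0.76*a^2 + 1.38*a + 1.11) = -4.4*a^3 - 1.67*a^2 - 3.16*a - 0.64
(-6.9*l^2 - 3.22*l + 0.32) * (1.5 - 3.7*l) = 25.53*l^3 + 1.564*l^2 - 6.014*l + 0.48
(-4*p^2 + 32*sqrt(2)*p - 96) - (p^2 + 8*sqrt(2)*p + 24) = -5*p^2 + 24*sqrt(2)*p - 120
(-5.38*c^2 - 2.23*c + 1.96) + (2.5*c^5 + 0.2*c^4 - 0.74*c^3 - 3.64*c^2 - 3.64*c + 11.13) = 2.5*c^5 + 0.2*c^4 - 0.74*c^3 - 9.02*c^2 - 5.87*c + 13.09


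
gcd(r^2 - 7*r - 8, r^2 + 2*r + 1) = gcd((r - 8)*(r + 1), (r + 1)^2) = r + 1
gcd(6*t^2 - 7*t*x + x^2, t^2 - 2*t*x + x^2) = -t + x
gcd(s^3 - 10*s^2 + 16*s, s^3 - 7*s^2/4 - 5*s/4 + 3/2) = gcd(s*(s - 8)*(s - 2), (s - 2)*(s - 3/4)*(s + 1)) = s - 2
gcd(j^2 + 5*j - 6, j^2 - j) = j - 1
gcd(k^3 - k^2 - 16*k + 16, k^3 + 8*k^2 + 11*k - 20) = k^2 + 3*k - 4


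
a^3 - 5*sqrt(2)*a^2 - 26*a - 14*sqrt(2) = (a - 7*sqrt(2))*(a + sqrt(2))^2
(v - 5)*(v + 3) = v^2 - 2*v - 15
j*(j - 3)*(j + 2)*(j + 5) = j^4 + 4*j^3 - 11*j^2 - 30*j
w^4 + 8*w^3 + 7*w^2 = w^2*(w + 1)*(w + 7)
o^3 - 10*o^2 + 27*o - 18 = (o - 6)*(o - 3)*(o - 1)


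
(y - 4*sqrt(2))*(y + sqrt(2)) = y^2 - 3*sqrt(2)*y - 8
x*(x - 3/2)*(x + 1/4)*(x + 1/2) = x^4 - 3*x^3/4 - x^2 - 3*x/16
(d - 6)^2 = d^2 - 12*d + 36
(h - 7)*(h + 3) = h^2 - 4*h - 21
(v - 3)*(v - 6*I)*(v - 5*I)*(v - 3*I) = v^4 - 3*v^3 - 14*I*v^3 - 63*v^2 + 42*I*v^2 + 189*v + 90*I*v - 270*I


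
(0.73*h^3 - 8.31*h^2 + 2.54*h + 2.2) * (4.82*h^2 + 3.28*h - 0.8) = 3.5186*h^5 - 37.6598*h^4 - 15.598*h^3 + 25.5832*h^2 + 5.184*h - 1.76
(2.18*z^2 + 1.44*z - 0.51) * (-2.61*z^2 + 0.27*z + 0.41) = -5.6898*z^4 - 3.1698*z^3 + 2.6137*z^2 + 0.4527*z - 0.2091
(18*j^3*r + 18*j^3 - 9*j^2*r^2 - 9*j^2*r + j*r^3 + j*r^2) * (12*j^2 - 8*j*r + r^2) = 216*j^5*r + 216*j^5 - 252*j^4*r^2 - 252*j^4*r + 102*j^3*r^3 + 102*j^3*r^2 - 17*j^2*r^4 - 17*j^2*r^3 + j*r^5 + j*r^4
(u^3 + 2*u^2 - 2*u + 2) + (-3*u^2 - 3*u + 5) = u^3 - u^2 - 5*u + 7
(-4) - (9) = -13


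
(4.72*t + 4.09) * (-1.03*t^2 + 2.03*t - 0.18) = -4.8616*t^3 + 5.3689*t^2 + 7.4531*t - 0.7362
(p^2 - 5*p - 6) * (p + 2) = p^3 - 3*p^2 - 16*p - 12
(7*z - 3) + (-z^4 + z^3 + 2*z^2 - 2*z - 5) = -z^4 + z^3 + 2*z^2 + 5*z - 8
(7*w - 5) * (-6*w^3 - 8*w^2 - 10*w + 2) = -42*w^4 - 26*w^3 - 30*w^2 + 64*w - 10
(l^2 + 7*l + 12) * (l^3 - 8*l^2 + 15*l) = l^5 - l^4 - 29*l^3 + 9*l^2 + 180*l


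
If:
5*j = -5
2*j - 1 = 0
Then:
No Solution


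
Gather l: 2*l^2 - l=2*l^2 - l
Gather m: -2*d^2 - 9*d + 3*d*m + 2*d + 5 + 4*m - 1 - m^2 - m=-2*d^2 - 7*d - m^2 + m*(3*d + 3) + 4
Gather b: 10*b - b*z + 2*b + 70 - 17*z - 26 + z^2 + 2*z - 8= b*(12 - z) + z^2 - 15*z + 36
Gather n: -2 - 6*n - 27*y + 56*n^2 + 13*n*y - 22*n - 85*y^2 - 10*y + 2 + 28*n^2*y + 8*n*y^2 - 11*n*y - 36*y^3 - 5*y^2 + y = n^2*(28*y + 56) + n*(8*y^2 + 2*y - 28) - 36*y^3 - 90*y^2 - 36*y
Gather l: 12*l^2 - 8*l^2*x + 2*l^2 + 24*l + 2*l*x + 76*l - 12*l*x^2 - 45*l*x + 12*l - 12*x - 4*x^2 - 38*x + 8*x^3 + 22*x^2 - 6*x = l^2*(14 - 8*x) + l*(-12*x^2 - 43*x + 112) + 8*x^3 + 18*x^2 - 56*x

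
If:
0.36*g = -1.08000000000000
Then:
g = -3.00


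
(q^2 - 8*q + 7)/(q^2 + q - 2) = (q - 7)/(q + 2)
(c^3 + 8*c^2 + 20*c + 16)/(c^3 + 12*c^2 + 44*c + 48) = (c + 2)/(c + 6)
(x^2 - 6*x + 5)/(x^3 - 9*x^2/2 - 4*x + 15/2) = 2/(2*x + 3)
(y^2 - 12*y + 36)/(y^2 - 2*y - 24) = (y - 6)/(y + 4)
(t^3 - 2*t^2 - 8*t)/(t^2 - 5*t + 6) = t*(t^2 - 2*t - 8)/(t^2 - 5*t + 6)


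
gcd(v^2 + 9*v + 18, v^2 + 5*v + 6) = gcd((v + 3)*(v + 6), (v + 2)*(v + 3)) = v + 3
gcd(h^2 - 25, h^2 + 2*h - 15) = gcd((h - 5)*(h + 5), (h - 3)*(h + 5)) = h + 5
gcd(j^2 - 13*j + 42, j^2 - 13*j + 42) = j^2 - 13*j + 42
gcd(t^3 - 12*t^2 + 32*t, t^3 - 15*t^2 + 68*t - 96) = t^2 - 12*t + 32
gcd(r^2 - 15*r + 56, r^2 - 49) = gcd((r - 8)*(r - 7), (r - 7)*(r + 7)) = r - 7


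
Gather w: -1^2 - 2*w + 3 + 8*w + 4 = 6*w + 6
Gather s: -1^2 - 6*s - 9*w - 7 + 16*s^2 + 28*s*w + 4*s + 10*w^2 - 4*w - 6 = 16*s^2 + s*(28*w - 2) + 10*w^2 - 13*w - 14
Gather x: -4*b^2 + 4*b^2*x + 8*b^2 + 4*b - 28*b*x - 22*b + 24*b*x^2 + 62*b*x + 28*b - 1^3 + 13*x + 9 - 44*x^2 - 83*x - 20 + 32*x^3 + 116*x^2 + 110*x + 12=4*b^2 + 10*b + 32*x^3 + x^2*(24*b + 72) + x*(4*b^2 + 34*b + 40)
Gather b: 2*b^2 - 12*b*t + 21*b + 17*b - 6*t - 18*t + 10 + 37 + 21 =2*b^2 + b*(38 - 12*t) - 24*t + 68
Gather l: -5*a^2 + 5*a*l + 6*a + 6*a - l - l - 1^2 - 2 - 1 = -5*a^2 + 12*a + l*(5*a - 2) - 4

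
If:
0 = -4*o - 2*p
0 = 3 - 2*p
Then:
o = -3/4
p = 3/2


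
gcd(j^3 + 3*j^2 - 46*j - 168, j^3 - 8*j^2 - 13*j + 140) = j^2 - 3*j - 28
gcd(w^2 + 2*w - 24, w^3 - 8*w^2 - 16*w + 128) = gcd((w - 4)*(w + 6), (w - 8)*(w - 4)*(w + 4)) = w - 4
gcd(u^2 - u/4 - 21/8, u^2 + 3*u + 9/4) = u + 3/2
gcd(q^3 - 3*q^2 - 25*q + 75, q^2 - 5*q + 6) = q - 3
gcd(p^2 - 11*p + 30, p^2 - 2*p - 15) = p - 5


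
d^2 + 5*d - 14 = (d - 2)*(d + 7)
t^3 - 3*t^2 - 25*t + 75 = (t - 5)*(t - 3)*(t + 5)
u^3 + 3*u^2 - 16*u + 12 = (u - 2)*(u - 1)*(u + 6)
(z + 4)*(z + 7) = z^2 + 11*z + 28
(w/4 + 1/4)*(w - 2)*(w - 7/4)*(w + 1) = w^4/4 - 7*w^3/16 - 3*w^2/4 + 13*w/16 + 7/8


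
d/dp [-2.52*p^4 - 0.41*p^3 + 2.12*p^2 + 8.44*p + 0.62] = -10.08*p^3 - 1.23*p^2 + 4.24*p + 8.44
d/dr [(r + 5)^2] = 2*r + 10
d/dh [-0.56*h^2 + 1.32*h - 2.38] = 1.32 - 1.12*h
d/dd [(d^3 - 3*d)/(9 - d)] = (-2*d^3 + 27*d^2 - 27)/(d^2 - 18*d + 81)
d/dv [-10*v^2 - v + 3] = -20*v - 1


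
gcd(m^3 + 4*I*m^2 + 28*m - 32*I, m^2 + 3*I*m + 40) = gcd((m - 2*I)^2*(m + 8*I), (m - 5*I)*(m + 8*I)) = m + 8*I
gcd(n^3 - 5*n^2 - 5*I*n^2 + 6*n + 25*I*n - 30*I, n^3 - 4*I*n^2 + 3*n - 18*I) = 1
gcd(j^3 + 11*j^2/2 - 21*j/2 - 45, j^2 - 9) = j - 3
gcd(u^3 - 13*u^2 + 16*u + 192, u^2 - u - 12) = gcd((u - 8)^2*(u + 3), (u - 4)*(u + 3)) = u + 3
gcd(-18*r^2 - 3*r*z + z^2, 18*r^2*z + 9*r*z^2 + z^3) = 3*r + z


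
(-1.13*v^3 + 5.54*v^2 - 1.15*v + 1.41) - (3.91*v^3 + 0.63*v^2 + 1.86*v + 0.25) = -5.04*v^3 + 4.91*v^2 - 3.01*v + 1.16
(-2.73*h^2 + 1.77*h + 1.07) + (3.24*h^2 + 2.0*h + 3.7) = 0.51*h^2 + 3.77*h + 4.77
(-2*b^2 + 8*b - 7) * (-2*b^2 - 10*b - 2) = 4*b^4 + 4*b^3 - 62*b^2 + 54*b + 14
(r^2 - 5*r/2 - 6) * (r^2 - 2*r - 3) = r^4 - 9*r^3/2 - 4*r^2 + 39*r/2 + 18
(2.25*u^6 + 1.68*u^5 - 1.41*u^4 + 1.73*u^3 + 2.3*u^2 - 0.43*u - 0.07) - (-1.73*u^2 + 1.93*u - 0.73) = 2.25*u^6 + 1.68*u^5 - 1.41*u^4 + 1.73*u^3 + 4.03*u^2 - 2.36*u + 0.66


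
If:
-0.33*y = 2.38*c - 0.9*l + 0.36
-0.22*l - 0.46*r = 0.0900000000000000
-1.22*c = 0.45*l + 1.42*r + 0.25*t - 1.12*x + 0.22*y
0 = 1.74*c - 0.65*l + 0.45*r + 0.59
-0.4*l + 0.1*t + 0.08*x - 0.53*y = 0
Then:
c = 0.284423483779972 - 0.578896332863188*y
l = 1.15214210155148 - 1.16419252468265*y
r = 0.556787729196051*y - 0.746676657263752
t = 0.67880209001154*y + 4.02837334914733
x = 0.725243821323247 - 0.044465235927683*y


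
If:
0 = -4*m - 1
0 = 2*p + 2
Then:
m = -1/4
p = -1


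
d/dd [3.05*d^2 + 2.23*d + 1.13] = 6.1*d + 2.23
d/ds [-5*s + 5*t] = -5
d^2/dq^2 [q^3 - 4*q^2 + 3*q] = 6*q - 8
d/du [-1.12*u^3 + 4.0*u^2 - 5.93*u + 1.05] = -3.36*u^2 + 8.0*u - 5.93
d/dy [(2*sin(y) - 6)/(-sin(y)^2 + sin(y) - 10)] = 2*(sin(y)^2 - 6*sin(y) - 7)*cos(y)/(sin(y)^2 - sin(y) + 10)^2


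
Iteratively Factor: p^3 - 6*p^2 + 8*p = (p)*(p^2 - 6*p + 8) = p*(p - 4)*(p - 2)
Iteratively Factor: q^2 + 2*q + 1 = (q + 1)*(q + 1)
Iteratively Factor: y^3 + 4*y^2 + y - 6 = (y + 3)*(y^2 + y - 2) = (y + 2)*(y + 3)*(y - 1)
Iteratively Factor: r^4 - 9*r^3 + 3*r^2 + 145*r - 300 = (r - 5)*(r^3 - 4*r^2 - 17*r + 60) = (r - 5)*(r + 4)*(r^2 - 8*r + 15) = (r - 5)^2*(r + 4)*(r - 3)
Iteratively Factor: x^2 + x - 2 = (x - 1)*(x + 2)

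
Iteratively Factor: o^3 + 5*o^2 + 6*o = (o)*(o^2 + 5*o + 6) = o*(o + 2)*(o + 3)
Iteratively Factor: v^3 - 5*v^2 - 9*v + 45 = (v + 3)*(v^2 - 8*v + 15) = (v - 3)*(v + 3)*(v - 5)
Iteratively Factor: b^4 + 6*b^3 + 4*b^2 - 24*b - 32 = (b + 2)*(b^3 + 4*b^2 - 4*b - 16) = (b - 2)*(b + 2)*(b^2 + 6*b + 8) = (b - 2)*(b + 2)^2*(b + 4)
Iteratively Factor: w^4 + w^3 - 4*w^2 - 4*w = (w + 2)*(w^3 - w^2 - 2*w) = w*(w + 2)*(w^2 - w - 2) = w*(w - 2)*(w + 2)*(w + 1)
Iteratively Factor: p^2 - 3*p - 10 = (p + 2)*(p - 5)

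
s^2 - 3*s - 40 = (s - 8)*(s + 5)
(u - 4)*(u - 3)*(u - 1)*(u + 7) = u^4 - u^3 - 37*u^2 + 121*u - 84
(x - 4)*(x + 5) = x^2 + x - 20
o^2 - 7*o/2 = o*(o - 7/2)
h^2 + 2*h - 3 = (h - 1)*(h + 3)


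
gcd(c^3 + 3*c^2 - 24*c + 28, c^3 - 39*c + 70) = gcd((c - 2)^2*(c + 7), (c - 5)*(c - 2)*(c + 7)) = c^2 + 5*c - 14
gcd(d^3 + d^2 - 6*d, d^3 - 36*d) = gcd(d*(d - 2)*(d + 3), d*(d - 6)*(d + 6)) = d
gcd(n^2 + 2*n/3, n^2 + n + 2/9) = n + 2/3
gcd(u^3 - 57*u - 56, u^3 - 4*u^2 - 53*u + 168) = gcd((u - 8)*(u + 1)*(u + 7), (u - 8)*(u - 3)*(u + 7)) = u^2 - u - 56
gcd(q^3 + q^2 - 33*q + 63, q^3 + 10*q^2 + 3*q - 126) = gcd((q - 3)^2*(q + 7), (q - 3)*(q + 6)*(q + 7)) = q^2 + 4*q - 21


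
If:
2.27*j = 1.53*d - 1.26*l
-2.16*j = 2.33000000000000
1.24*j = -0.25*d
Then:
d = 5.35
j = -1.08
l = 8.44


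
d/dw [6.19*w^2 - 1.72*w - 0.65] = 12.38*w - 1.72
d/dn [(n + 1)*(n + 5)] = 2*n + 6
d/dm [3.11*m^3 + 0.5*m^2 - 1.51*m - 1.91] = 9.33*m^2 + 1.0*m - 1.51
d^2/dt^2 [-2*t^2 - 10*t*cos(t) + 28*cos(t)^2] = 10*t*cos(t) + 112*sin(t)^2 + 20*sin(t) - 60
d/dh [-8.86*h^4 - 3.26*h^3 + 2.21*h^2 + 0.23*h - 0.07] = -35.44*h^3 - 9.78*h^2 + 4.42*h + 0.23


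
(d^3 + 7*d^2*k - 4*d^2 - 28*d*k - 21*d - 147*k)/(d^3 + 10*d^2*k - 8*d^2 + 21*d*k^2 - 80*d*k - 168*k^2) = (d^2 - 4*d - 21)/(d^2 + 3*d*k - 8*d - 24*k)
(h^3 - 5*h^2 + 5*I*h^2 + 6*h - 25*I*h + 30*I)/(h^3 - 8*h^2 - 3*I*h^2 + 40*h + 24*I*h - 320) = (h^2 - 5*h + 6)/(h^2 - 8*h*(1 + I) + 64*I)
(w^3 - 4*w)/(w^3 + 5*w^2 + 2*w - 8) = w*(w - 2)/(w^2 + 3*w - 4)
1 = 1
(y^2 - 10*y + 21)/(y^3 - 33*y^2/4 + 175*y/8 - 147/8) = 8*(y - 7)/(8*y^2 - 42*y + 49)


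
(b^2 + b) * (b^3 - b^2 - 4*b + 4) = b^5 - 5*b^3 + 4*b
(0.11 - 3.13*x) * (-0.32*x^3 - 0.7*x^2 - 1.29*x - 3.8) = 1.0016*x^4 + 2.1558*x^3 + 3.9607*x^2 + 11.7521*x - 0.418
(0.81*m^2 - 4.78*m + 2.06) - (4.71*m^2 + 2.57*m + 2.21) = -3.9*m^2 - 7.35*m - 0.15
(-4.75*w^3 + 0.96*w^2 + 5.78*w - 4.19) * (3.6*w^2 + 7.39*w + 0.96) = -17.1*w^5 - 31.6465*w^4 + 23.3424*w^3 + 28.5518*w^2 - 25.4153*w - 4.0224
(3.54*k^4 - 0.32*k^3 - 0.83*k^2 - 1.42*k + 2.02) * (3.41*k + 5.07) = 12.0714*k^5 + 16.8566*k^4 - 4.4527*k^3 - 9.0503*k^2 - 0.311199999999999*k + 10.2414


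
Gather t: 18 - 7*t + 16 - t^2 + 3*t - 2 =-t^2 - 4*t + 32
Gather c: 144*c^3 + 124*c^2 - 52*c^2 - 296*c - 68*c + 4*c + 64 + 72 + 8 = 144*c^3 + 72*c^2 - 360*c + 144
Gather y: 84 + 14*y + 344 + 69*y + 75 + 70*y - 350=153*y + 153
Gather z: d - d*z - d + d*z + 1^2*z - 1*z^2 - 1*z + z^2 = 0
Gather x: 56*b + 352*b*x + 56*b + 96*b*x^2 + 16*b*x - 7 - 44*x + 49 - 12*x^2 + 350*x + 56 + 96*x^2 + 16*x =112*b + x^2*(96*b + 84) + x*(368*b + 322) + 98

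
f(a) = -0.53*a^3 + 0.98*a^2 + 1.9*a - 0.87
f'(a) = -1.59*a^2 + 1.96*a + 1.9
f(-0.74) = -1.52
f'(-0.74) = -0.42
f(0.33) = -0.16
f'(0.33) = 2.37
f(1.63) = 2.54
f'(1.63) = 0.87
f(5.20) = -39.01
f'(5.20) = -30.90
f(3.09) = -1.28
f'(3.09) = -7.23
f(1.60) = 2.51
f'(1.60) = 0.97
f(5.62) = -53.32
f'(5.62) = -37.30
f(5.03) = -33.97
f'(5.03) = -28.47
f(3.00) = -0.66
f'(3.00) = -6.53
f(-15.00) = 1979.88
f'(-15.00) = -385.25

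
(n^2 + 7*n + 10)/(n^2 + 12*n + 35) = (n + 2)/(n + 7)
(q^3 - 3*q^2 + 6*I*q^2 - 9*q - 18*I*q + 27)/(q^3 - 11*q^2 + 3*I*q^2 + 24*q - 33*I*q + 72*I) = (q + 3*I)/(q - 8)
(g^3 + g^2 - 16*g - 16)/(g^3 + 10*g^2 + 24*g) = (g^2 - 3*g - 4)/(g*(g + 6))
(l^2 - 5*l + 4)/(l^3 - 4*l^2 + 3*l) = (l - 4)/(l*(l - 3))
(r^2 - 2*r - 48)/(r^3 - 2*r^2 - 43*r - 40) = (r + 6)/(r^2 + 6*r + 5)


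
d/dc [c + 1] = 1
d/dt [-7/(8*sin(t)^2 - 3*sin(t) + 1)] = 7*(16*sin(t) - 3)*cos(t)/(8*sin(t)^2 - 3*sin(t) + 1)^2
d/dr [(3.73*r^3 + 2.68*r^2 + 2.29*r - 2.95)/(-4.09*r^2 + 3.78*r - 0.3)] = (-15.2557*r^4 + 28.1988*r^3 + 16.1395*r^2 - 25.739*r + 10.464)/(16.7281*r^4 - 30.9204*r^3 + 16.7424*r^2 - 2.268*r + 0.09)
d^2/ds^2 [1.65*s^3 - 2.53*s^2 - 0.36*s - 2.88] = 9.9*s - 5.06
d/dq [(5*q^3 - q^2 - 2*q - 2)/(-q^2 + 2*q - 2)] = (-5*q^4 + 20*q^3 - 34*q^2 + 8)/(q^4 - 4*q^3 + 8*q^2 - 8*q + 4)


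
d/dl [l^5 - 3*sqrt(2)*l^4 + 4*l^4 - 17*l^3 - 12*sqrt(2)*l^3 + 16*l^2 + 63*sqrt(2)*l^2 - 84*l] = 5*l^4 - 12*sqrt(2)*l^3 + 16*l^3 - 51*l^2 - 36*sqrt(2)*l^2 + 32*l + 126*sqrt(2)*l - 84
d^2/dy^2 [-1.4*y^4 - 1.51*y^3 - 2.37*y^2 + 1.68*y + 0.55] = -16.8*y^2 - 9.06*y - 4.74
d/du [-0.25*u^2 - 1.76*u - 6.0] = -0.5*u - 1.76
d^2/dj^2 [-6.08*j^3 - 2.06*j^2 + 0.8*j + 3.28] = -36.48*j - 4.12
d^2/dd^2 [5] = 0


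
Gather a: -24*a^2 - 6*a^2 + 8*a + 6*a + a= -30*a^2 + 15*a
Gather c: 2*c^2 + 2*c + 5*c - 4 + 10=2*c^2 + 7*c + 6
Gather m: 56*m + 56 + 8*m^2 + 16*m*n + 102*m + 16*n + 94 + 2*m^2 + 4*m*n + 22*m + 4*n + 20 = 10*m^2 + m*(20*n + 180) + 20*n + 170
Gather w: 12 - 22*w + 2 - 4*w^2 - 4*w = -4*w^2 - 26*w + 14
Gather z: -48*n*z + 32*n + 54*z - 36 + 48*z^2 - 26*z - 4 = 32*n + 48*z^2 + z*(28 - 48*n) - 40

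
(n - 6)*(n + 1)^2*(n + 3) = n^4 - n^3 - 23*n^2 - 39*n - 18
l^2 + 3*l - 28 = (l - 4)*(l + 7)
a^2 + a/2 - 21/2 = (a - 3)*(a + 7/2)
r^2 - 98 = (r - 7*sqrt(2))*(r + 7*sqrt(2))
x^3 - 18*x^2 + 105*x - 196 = (x - 7)^2*(x - 4)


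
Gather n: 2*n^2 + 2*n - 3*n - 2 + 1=2*n^2 - n - 1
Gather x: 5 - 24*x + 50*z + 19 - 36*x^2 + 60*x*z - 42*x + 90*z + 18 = -36*x^2 + x*(60*z - 66) + 140*z + 42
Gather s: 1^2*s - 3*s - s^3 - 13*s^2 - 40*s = -s^3 - 13*s^2 - 42*s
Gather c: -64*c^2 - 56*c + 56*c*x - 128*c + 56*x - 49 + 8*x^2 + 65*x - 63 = -64*c^2 + c*(56*x - 184) + 8*x^2 + 121*x - 112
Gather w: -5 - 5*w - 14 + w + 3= -4*w - 16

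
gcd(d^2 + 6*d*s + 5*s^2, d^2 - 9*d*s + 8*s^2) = 1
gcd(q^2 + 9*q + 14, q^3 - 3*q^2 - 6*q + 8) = q + 2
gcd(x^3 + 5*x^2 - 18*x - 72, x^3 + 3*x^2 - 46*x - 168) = x + 6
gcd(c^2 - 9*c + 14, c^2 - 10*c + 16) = c - 2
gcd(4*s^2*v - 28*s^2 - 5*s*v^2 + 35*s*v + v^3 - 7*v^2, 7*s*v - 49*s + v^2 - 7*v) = v - 7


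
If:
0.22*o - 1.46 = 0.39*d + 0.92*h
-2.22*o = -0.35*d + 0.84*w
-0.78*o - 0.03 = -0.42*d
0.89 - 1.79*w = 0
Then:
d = -0.39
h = -1.48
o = -0.25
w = 0.50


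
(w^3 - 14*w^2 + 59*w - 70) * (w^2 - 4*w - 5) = w^5 - 18*w^4 + 110*w^3 - 236*w^2 - 15*w + 350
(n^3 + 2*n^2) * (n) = n^4 + 2*n^3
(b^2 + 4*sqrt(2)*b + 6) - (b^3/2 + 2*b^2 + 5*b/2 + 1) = -b^3/2 - b^2 - 5*b/2 + 4*sqrt(2)*b + 5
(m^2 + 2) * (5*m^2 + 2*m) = 5*m^4 + 2*m^3 + 10*m^2 + 4*m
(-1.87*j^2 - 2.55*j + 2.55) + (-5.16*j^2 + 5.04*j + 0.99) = -7.03*j^2 + 2.49*j + 3.54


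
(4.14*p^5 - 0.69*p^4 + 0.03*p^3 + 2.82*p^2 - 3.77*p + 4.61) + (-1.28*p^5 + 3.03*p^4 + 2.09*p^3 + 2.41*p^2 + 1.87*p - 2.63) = 2.86*p^5 + 2.34*p^4 + 2.12*p^3 + 5.23*p^2 - 1.9*p + 1.98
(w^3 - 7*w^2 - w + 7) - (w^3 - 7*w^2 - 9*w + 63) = 8*w - 56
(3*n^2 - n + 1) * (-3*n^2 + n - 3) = -9*n^4 + 6*n^3 - 13*n^2 + 4*n - 3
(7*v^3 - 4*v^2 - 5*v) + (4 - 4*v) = 7*v^3 - 4*v^2 - 9*v + 4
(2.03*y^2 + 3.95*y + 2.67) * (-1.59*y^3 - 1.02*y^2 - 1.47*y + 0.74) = -3.2277*y^5 - 8.3511*y^4 - 11.2584*y^3 - 7.0277*y^2 - 1.0019*y + 1.9758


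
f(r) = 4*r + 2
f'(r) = 4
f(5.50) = 24.00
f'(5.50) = 4.00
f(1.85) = 9.40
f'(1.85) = 4.00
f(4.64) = 20.56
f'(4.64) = 4.00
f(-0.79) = -1.16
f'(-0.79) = 4.00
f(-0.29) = 0.84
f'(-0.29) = 4.00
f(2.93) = 13.72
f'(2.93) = 4.00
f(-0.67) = -0.68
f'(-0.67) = 4.00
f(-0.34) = 0.64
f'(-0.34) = 4.00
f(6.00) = 26.00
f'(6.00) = 4.00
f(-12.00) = -46.00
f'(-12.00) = 4.00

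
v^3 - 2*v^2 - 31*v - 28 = (v - 7)*(v + 1)*(v + 4)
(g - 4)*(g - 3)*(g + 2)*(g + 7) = g^4 + 2*g^3 - 37*g^2 + 10*g + 168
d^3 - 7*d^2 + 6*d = d*(d - 6)*(d - 1)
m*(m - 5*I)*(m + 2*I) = m^3 - 3*I*m^2 + 10*m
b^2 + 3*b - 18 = (b - 3)*(b + 6)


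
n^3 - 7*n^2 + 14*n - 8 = (n - 4)*(n - 2)*(n - 1)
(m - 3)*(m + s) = m^2 + m*s - 3*m - 3*s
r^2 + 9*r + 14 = (r + 2)*(r + 7)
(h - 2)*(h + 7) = h^2 + 5*h - 14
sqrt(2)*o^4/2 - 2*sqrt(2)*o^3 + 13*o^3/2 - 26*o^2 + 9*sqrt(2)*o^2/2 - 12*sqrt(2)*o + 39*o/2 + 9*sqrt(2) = (o - 3)*(o - 1)*(o + 6*sqrt(2))*(sqrt(2)*o/2 + 1/2)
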